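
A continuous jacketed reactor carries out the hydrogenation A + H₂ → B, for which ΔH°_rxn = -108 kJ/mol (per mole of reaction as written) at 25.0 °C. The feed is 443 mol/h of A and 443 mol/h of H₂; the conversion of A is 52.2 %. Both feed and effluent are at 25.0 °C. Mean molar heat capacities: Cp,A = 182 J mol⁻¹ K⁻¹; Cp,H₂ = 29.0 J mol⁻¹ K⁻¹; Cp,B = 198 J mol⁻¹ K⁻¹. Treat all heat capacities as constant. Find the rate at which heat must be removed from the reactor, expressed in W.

Extent of reaction ξ = 0.522 × 443 = 231.25 mol/h
Reaction term: ξ·ΔH°_rxn = 231.25 × -108 = -24975 kJ/h
Q = ΔH = -24975 kJ/h = -6.9374 kW
Heat removed = 6937.4 W

Q_out = 6940 W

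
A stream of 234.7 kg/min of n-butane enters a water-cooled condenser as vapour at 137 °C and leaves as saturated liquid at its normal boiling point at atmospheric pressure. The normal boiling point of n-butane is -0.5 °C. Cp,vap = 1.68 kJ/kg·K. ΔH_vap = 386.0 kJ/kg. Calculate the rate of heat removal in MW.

vapour 137→-0.5 °C: -231 kJ/kg
condensation at -0.5 °C: -386 kJ/kg
Δh = -231 + -386 = -617 kJ/kg
Q = ṁ·Δh = 234.7 kg/min × -617 kJ/kg = -144810 kJ/min
|Q| = 2413.5 kW = 2.4135 MW

Q_c = 2.41 MW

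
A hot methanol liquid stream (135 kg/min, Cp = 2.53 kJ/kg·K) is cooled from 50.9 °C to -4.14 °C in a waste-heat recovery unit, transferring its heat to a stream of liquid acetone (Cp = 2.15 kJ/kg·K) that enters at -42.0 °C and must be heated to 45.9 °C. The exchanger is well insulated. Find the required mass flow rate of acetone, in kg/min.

Heat released by hot stream: Q = 135 × 2.53 × (50.9 − -4.14) = 18799 kJ/min
Energy balance on cold side (adiabatic exchanger): Q = ṁ_c·Cp_c·(T_c,out − T_c,in)
ṁ_c = 18799 / [2.15 × (45.9 − -42.0)] = 99.473 kg/min

ṁ_c = 99.5 kg/min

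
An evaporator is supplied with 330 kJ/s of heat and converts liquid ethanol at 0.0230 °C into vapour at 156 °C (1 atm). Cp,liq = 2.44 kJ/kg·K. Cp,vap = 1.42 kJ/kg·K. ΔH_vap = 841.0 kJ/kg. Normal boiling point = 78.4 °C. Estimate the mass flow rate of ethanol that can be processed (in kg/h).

Δh = 2.44×(78.4−0.0230) + 841.0 + 1.42×(156−78.4) = 1142.4 kJ/kg
Q = 330 kJ/s = 330 kJ/s = 1.188e+06 kJ/h
ṁ = Q/Δh = 1.188e+06 / 1142.4 = 1039.9 kg/h

ṁ = 1040 kg/h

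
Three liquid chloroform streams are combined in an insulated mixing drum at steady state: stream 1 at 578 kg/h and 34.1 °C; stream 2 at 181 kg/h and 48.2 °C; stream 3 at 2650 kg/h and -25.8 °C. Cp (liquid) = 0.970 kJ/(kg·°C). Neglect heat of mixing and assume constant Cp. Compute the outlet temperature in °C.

T_out = -11.7 °C

Adiabatic, steady state ⇒ Σ ṁᵢCp,ᵢ(T_out − Tᵢ) = 0
Σ ṁᵢCp,ᵢTᵢ = 578×0.970×34.1 + 181×0.970×48.2 + 2650×0.970×-25.8 = -38738
Σ ṁᵢCp,ᵢ = 578×0.970 + 181×0.970 + 2650×0.970 = 3306.7
T_out = -38738 / 3306.7 = -11.715 °C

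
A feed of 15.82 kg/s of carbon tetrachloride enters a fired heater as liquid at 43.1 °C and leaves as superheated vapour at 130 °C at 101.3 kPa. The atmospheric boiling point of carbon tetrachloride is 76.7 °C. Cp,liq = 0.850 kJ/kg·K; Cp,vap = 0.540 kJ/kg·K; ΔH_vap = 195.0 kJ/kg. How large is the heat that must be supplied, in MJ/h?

liquid 43.1→76.7 °C: 28.56 kJ/kg
vaporisation at 76.7 °C: 195 kJ/kg
vapour 76.7→130 °C: 28.782 kJ/kg
Δh = 28.56 + 195 + 28.782 = 252.34 kJ/kg
Q = ṁ·Δh = 15.82 kg/s × 252.34 kJ/kg = 3992.1 kJ/s
|Q| = 3992.1 kW = 14371 MJ/h

Q = 14400 MJ/h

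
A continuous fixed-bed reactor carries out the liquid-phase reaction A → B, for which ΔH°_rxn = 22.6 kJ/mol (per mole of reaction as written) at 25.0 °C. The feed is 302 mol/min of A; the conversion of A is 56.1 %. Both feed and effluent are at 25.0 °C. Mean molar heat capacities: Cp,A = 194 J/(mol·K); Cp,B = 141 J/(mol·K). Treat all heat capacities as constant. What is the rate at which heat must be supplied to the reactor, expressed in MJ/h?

Extent of reaction ξ = 0.561 × 302 = 169.42 mol/min
Reaction term: ξ·ΔH°_rxn = 169.42 × 22.6 = 3828.9 kJ/min
Q = ΔH = 3828.9 kJ/min = 63.816 kW
Heat supplied = 229.74 MJ/h

Q_in = 230 MJ/h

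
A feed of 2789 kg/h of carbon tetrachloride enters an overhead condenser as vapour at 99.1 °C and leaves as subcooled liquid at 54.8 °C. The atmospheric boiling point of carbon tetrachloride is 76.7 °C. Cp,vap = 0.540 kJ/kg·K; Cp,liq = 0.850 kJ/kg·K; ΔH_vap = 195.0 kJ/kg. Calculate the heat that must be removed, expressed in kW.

Q_c = 175 kW

vapour 99.1→76.7 °C: -12.096 kJ/kg
condensation at 76.7 °C: -195 kJ/kg
liquid 76.7→54.8 °C: -18.615 kJ/kg
Δh = -12.096 + -195 + -18.615 = -225.71 kJ/kg
Q = ṁ·Δh = 2789 kg/h × -225.71 kJ/kg = -629510 kJ/h
|Q| = 174.86 kW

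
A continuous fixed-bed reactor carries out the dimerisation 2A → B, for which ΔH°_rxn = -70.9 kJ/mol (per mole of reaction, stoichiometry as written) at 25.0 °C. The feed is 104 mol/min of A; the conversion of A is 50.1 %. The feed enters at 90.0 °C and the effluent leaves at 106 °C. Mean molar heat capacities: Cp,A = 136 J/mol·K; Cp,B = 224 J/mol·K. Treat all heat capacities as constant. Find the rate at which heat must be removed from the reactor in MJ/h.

Extent of reaction ξ = 0.501 × 104 / 2 = 26.052 mol/min
Reaction term: ξ·ΔH°_rxn = 26.052 × -70.9 = -1847.1 kJ/min
Sensible, feed 90.0→25 °C: -919.36 kJ/min
Outlet flows (mol/min): A 51.896, B 26.052
Sensible, products 25→106 °C: 1044.4 kJ/min
Q = ΔH = -1722.1 kJ/min = -28.701 kW
Heat removed = 103.32 MJ/h

Q_out = 103 MJ/h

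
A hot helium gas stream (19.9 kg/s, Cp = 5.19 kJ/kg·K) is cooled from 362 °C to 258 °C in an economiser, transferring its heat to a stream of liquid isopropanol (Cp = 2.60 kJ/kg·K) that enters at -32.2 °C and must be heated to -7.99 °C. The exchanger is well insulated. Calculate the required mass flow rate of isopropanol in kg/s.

ṁ_c = 171 kg/s

Heat released by hot stream: Q = 19.9 × 5.19 × (362 − 258) = 10741 kJ/s
Energy balance on cold side (adiabatic exchanger): Q = ṁ_c·Cp_c·(T_c,out − T_c,in)
ṁ_c = 10741 / [2.60 × (-7.99 − -32.2)] = 170.64 kg/s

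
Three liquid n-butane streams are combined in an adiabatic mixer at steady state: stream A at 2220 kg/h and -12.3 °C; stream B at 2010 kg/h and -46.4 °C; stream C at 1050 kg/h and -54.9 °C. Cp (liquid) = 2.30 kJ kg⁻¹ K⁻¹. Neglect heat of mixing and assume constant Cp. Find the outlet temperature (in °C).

Adiabatic, steady state ⇒ Σ ṁᵢCp,ᵢ(T_out − Tᵢ) = 0
T_out = Σ ṁᵢCp,ᵢTᵢ / Σ ṁᵢCp,ᵢ
      = -409890 / 12144 = -33.753 °C

T_out = -33.8 °C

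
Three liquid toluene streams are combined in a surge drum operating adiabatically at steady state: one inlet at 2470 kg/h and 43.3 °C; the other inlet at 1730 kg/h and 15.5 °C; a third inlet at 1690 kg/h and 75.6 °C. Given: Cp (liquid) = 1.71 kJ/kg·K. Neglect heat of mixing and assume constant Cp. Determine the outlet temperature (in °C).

Adiabatic, steady state ⇒ Σ ṁᵢCp,ᵢ(T_out − Tᵢ) = 0
T_out = Σ ṁᵢCp,ᵢTᵢ / Σ ṁᵢCp,ᵢ
      = 447220 / 10072 = 44.402 °C

T_out = 44.4 °C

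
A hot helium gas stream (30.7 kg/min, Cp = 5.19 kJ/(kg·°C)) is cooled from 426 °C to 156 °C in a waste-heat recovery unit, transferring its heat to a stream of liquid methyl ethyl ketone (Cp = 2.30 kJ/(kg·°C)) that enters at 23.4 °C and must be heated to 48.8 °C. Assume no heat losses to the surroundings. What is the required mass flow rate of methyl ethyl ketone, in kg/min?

Heat released by hot stream: Q = 30.7 × 5.19 × (426 − 156) = 43020 kJ/min
Energy balance on cold side (adiabatic exchanger): Q = ṁ_c·Cp_c·(T_c,out − T_c,in)
ṁ_c = 43020 / [2.30 × (48.8 − 23.4)] = 736.39 kg/min

ṁ_c = 736 kg/min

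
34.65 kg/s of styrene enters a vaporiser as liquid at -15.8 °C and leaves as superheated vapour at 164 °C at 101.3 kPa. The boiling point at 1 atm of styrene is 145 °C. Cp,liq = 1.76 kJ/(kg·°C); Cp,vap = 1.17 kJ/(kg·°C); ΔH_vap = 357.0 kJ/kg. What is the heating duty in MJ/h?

Q = 82600 MJ/h

liquid -15.8→145 °C: 283.01 kJ/kg
vaporisation at 145 °C: 357 kJ/kg
vapour 145→164 °C: 22.23 kJ/kg
Δh = 283.01 + 357 + 22.23 = 662.24 kJ/kg
Q = ṁ·Δh = 34.65 kg/s × 662.24 kJ/kg = 22947 kJ/s
|Q| = 22947 kW = 82608 MJ/h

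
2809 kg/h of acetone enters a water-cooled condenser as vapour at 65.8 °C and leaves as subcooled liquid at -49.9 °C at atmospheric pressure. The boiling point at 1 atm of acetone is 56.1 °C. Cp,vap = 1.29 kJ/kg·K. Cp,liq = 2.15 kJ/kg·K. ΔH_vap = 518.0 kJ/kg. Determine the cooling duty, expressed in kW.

vapour 65.8→56.1 °C: -12.513 kJ/kg
condensation at 56.1 °C: -518 kJ/kg
liquid 56.1→-49.9 °C: -227.9 kJ/kg
Δh = -12.513 + -518 + -227.9 = -758.41 kJ/kg
Q = ṁ·Δh = 2809 kg/h × -758.41 kJ/kg = -2.1304e+06 kJ/h
|Q| = 591.77 kW

Q_c = 592 kW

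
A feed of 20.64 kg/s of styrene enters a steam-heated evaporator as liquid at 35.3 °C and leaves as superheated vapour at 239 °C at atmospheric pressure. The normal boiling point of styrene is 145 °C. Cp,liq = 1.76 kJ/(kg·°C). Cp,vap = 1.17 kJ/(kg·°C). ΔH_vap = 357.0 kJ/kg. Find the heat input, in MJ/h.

liquid 35.3→145 °C: 193.07 kJ/kg
vaporisation at 145 °C: 357 kJ/kg
vapour 145→239 °C: 109.98 kJ/kg
Δh = 193.07 + 357 + 109.98 = 660.05 kJ/kg
Q = ṁ·Δh = 20.64 kg/s × 660.05 kJ/kg = 13623 kJ/s
|Q| = 13623 kW = 49045 MJ/h

Q = 49000 MJ/h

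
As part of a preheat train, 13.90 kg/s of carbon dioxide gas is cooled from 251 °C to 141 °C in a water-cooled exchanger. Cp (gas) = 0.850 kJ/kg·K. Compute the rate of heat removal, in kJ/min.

Q_c = 78000 kJ/min

Q = ṁ·Cp·ΔT = 13.90 × 0.850 × (141 − 251) = -1299.6 kJ/s
Cooling duty = 77979 kJ/min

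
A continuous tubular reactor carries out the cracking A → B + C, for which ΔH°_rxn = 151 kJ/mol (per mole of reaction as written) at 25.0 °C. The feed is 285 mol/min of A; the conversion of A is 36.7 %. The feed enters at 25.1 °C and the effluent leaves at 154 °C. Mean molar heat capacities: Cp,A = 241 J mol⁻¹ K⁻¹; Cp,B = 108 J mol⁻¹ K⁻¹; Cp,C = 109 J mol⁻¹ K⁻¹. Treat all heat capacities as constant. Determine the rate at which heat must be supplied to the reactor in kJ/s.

Q_in = 405 kJ/s

Extent of reaction ξ = 0.367 × 285 = 104.59 mol/min
Reaction term: ξ·ΔH°_rxn = 104.59 × 151 = 15794 kJ/min
Sensible, feed 25.1→25 °C: -6.8685 kJ/min
Outlet flows (mol/min): A 180.41, B 104.59, C 104.59
Sensible, products 25→154 °C: 8536.5 kJ/min
Q = ΔH = 24324 kJ/min = 405.39 kW
Heat supplied = 405.39 kJ/s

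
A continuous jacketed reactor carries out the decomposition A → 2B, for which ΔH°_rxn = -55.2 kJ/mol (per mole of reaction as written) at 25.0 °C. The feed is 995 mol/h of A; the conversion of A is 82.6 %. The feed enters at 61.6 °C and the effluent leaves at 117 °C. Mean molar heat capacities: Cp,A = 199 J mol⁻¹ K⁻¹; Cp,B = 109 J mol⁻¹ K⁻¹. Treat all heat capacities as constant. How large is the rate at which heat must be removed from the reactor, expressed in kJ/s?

Q_out = 9.16 kJ/s

Extent of reaction ξ = 0.826 × 995 = 821.87 mol/h
Reaction term: ξ·ΔH°_rxn = 821.87 × -55.2 = -45367 kJ/h
Sensible, feed 61.6→25 °C: -7247 kJ/h
Outlet flows (mol/h): A 173.13, B 1643.7
Sensible, products 25→117 °C: 19653 kJ/h
Q = ΔH = -32961 kJ/h = -9.1559 kW
Heat removed = 9.1559 kJ/s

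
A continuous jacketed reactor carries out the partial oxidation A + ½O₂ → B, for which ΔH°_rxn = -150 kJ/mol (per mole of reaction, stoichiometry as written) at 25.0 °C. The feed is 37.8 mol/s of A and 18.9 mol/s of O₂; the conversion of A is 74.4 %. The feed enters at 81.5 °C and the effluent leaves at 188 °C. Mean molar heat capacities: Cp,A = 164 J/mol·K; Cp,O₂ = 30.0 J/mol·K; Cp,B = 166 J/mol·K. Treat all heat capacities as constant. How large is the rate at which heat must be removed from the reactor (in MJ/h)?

Extent of reaction ξ = 0.744 × 37.8 = 28.123 mol/s
Reaction term: ξ·ΔH°_rxn = 28.123 × -150 = -4218.5 kJ/s
Sensible, feed 81.5→25 °C: -382.29 kJ/s
Outlet flows (mol/s): A 9.6768, O₂ 4.8384, B 28.123
Sensible, products 25→188 °C: 1043.3 kJ/s
Q = ΔH = -3557.5 kJ/s = -3557.5 kW
Heat removed = 12807 MJ/h

Q_out = 12800 MJ/h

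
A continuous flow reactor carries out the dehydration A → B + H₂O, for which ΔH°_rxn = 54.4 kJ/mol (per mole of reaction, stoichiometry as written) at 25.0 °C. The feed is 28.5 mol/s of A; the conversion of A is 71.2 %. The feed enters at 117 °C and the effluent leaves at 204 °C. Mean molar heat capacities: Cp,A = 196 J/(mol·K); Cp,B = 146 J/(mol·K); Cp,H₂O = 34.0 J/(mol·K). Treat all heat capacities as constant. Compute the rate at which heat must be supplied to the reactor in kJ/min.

Q_in = 91900 kJ/min

Extent of reaction ξ = 0.712 × 28.5 = 20.292 mol/s
Reaction term: ξ·ΔH°_rxn = 20.292 × 54.4 = 1103.9 kJ/s
Sensible, feed 117→25 °C: -513.91 kJ/s
Outlet flows (mol/s): A 8.208, B 20.292, H₂O 20.292
Sensible, products 25→204 °C: 941.78 kJ/s
Q = ΔH = 1531.8 kJ/s = 1531.8 kW
Heat supplied = 91905 kJ/min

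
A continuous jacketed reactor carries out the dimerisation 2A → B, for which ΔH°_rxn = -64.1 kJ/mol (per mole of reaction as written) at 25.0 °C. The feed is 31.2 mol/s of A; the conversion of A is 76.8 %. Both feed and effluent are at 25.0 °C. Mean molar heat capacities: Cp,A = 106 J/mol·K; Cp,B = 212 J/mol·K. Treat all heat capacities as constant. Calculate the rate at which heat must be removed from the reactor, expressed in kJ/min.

Q_out = 46100 kJ/min

Extent of reaction ξ = 0.768 × 31.2 / 2 = 11.981 mol/s
Reaction term: ξ·ΔH°_rxn = 11.981 × -64.1 = -767.97 kJ/s
Q = ΔH = -767.97 kJ/s = -767.97 kW
Heat removed = 46078 kJ/min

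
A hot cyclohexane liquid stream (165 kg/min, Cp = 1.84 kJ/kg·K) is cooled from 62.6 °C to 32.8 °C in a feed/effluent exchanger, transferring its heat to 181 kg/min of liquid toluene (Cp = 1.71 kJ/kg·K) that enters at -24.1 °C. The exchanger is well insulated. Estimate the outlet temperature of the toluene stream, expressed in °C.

Heat released by hot stream: Q = 165 × 1.84 × (62.6 − 32.8) = 9047.3 kJ/min
Energy balance on cold side (adiabatic exchanger): Q = ṁ_c·Cp_c·(T_c,out − T_c,in)
T_c,out = -24.1 + 9047.3/(181 × 1.71) = 5.131 °C

T_c,out = 5.13 °C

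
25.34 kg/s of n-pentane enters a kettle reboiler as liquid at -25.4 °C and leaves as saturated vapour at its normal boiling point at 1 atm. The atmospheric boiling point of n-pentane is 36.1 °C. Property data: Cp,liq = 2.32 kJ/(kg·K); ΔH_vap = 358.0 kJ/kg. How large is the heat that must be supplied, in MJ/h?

Q = 45700 MJ/h

liquid -25.4→36.1 °C: 142.68 kJ/kg
vaporisation at 36.1 °C: 358 kJ/kg
Δh = 142.68 + 358 = 500.68 kJ/kg
Q = ṁ·Δh = 25.34 kg/s × 500.68 kJ/kg = 12687 kJ/s
|Q| = 12687 kW = 45674 MJ/h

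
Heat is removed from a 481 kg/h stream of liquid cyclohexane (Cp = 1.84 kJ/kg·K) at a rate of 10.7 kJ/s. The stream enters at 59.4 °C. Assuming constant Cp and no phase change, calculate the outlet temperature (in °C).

Q = 10.7 kJ/s = 38520 kJ/h
ΔT = Q/(ṁ·Cp) = 38520/(481×1.84) = 43.523 K
T_out = 59.4 − 43.523 = 15.877 °C

T_out = 15.9 °C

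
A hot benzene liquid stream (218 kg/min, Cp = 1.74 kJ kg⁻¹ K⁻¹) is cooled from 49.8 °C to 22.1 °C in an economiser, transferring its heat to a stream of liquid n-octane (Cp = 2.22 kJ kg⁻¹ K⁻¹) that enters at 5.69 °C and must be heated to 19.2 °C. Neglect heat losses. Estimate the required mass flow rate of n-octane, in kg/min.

Heat released by hot stream: Q = 218 × 1.74 × (49.8 − 22.1) = 10507 kJ/min
Energy balance on cold side (adiabatic exchanger): Q = ṁ_c·Cp_c·(T_c,out − T_c,in)
ṁ_c = 10507 / [2.22 × (19.2 − 5.69)] = 350.33 kg/min

ṁ_c = 350 kg/min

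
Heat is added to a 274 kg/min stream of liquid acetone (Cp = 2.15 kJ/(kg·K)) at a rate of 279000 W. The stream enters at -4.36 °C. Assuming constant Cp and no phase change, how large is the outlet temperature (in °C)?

T_out = 24.1 °C

Q = 279000 W = 16740 kJ/min
ΔT = Q/(ṁ·Cp) = 16740/(274×2.15) = 28.416 K
T_out = -4.36 + 28.416 = 24.056 °C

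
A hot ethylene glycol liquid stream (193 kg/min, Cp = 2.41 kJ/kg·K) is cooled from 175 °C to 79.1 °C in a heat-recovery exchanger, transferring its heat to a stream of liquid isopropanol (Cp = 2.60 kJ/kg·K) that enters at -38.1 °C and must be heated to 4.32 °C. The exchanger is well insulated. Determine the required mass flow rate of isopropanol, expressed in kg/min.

ṁ_c = 404 kg/min

Heat released by hot stream: Q = 193 × 2.41 × (175 − 79.1) = 44606 kJ/min
Energy balance on cold side (adiabatic exchanger): Q = ṁ_c·Cp_c·(T_c,out − T_c,in)
ṁ_c = 44606 / [2.60 × (4.32 − -38.1)] = 404.44 kg/min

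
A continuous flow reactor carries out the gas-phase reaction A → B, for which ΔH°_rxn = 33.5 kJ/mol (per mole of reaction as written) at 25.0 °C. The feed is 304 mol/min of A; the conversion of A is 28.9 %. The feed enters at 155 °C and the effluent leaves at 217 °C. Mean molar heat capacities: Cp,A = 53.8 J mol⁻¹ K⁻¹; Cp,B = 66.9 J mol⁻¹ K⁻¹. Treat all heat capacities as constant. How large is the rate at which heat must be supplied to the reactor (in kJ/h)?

Extent of reaction ξ = 0.289 × 304 = 87.856 mol/min
Reaction term: ξ·ΔH°_rxn = 87.856 × 33.5 = 2943.2 kJ/min
Sensible, feed 155→25 °C: -2126.2 kJ/min
Outlet flows (mol/min): A 216.14, B 87.856
Sensible, products 25→217 °C: 3361.2 kJ/min
Q = ΔH = 4178.2 kJ/min = 69.636 kW
Heat supplied = 250690 kJ/h

Q_in = 251000 kJ/h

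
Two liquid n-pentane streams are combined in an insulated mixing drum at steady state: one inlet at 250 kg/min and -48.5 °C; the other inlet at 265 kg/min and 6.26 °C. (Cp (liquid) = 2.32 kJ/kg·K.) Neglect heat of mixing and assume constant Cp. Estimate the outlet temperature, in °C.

T_out = -20.3 °C

Energy balance with Q = 0: Σ ṁᵢCp,ᵢ(T_out − Tᵢ) = 0
Σ ṁᵢCp,ᵢTᵢ = 250×2.32×-48.5 + 265×2.32×6.26 = -24281
Σ ṁᵢCp,ᵢ = 250×2.32 + 265×2.32 = 1194.8
T_out = -24281 / 1194.8 = -20.323 °C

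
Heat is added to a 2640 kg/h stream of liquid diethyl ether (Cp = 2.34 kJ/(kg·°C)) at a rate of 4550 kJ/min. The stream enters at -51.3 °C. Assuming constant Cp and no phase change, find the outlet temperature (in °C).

Q = 4550 kJ/min = 273000 kJ/h
ΔT = Q/(ṁ·Cp) = 273000/(2640×2.34) = 44.192 K
T_out = -51.3 + 44.192 = -7.1081 °C

T_out = -7.11 °C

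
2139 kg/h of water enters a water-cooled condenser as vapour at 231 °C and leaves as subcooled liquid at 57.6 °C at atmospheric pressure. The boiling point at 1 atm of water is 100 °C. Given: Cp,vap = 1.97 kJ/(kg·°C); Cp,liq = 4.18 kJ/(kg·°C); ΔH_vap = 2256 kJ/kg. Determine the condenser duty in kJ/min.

Q_c = 95900 kJ/min

vapour 231→100 °C: -258.07 kJ/kg
condensation at 100 °C: -2256 kJ/kg
liquid 100→57.6 °C: -177.23 kJ/kg
Δh = -258.07 + -2256 + -177.23 = -2691.3 kJ/kg
Q = ṁ·Δh = 2139 kg/h × -2691.3 kJ/kg = -5.7567e+06 kJ/h
|Q| = 1599.1 kW = 95945 kJ/min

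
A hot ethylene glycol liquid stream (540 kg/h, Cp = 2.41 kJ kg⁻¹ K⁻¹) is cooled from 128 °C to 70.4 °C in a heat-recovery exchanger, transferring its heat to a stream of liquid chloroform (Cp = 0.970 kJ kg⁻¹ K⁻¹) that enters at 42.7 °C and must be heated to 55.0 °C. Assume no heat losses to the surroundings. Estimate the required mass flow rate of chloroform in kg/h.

ṁ_c = 6280 kg/h

Heat released by hot stream: Q = 540 × 2.41 × (128 − 70.4) = 74961 kJ/h
Energy balance on cold side (adiabatic exchanger): Q = ṁ_c·Cp_c·(T_c,out − T_c,in)
ṁ_c = 74961 / [0.970 × (55.0 − 42.7)] = 6282.8 kg/h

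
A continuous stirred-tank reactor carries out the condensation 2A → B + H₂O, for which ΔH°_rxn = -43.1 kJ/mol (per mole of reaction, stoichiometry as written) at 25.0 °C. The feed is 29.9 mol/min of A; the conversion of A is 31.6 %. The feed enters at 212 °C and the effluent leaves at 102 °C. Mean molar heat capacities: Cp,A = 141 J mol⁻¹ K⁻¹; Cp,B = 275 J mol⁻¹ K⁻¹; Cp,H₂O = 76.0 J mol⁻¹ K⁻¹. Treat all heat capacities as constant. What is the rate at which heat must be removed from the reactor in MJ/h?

Extent of reaction ξ = 0.316 × 29.9 / 2 = 4.7242 mol/min
Reaction term: ξ·ΔH°_rxn = 4.7242 × -43.1 = -203.61 kJ/min
Sensible, feed 212→25 °C: -788.37 kJ/min
Outlet flows (mol/min): A 20.452, B 4.7242, H₂O 4.7242
Sensible, products 25→102 °C: 349.72 kJ/min
Q = ΔH = -642.26 kJ/min = -10.704 kW
Heat removed = 38.536 MJ/h

Q_out = 38.5 MJ/h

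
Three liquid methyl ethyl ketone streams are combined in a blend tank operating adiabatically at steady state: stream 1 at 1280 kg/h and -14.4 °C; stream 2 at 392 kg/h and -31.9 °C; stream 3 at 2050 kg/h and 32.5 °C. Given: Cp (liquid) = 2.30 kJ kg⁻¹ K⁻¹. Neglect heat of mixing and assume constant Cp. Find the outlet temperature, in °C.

T_out = 9.59 °C

No heat crosses the boundary, so H_out = H_in.
Σ ṁᵢCp,ᵢTᵢ = 1280×2.30×-14.4 + 392×2.30×-31.9 + 2050×2.30×32.5 = 82083
Σ ṁᵢCp,ᵢ = 1280×2.30 + 392×2.30 + 2050×2.30 = 8560.6
T_out = 82083 / 8560.6 = 9.5884 °C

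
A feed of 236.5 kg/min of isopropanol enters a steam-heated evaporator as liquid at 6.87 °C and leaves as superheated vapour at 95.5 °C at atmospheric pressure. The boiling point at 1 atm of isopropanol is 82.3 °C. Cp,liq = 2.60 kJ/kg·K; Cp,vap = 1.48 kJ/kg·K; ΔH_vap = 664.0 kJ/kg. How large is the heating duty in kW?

liquid 6.87→82.3 °C: 196.12 kJ/kg
vaporisation at 82.3 °C: 664 kJ/kg
vapour 82.3→95.5 °C: 19.536 kJ/kg
Δh = 196.12 + 664 + 19.536 = 879.65 kJ/kg
Q = ṁ·Δh = 236.5 kg/min × 879.65 kJ/kg = 208040 kJ/min
|Q| = 3467.3 kW

Q = 3470 kW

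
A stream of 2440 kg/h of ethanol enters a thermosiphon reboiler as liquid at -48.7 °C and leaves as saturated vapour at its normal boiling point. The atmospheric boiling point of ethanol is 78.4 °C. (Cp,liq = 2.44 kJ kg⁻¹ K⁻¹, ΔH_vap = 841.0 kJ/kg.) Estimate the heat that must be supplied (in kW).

liquid -48.7→78.4 °C: 310.12 kJ/kg
vaporisation at 78.4 °C: 841 kJ/kg
Δh = 310.12 + 841 = 1151.1 kJ/kg
Q = ṁ·Δh = 2440 kg/h × 1151.1 kJ/kg = 2.8087e+06 kJ/h
|Q| = 780.21 kW

Q = 780 kW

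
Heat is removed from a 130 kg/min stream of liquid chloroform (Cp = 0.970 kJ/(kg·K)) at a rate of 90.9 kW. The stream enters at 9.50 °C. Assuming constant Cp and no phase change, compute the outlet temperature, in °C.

T_out = -33.8 °C

Q = 90.9 kW = 5454 kJ/min
ΔT = Q/(ṁ·Cp) = 5454/(130×0.970) = 43.251 K
T_out = 9.50 − 43.251 = -33.751 °C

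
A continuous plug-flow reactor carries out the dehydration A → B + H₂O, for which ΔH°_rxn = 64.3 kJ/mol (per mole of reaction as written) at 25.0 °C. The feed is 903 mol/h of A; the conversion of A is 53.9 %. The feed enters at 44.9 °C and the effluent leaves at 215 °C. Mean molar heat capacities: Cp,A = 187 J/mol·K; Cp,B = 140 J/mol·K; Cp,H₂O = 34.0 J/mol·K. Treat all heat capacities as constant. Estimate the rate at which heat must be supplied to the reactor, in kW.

Extent of reaction ξ = 0.539 × 903 = 486.72 mol/h
Reaction term: ξ·ΔH°_rxn = 486.72 × 64.3 = 31296 kJ/h
Sensible, feed 44.9→25 °C: -3360.3 kJ/h
Outlet flows (mol/h): A 416.28, B 486.72, H₂O 486.72
Sensible, products 25→215 °C: 30881 kJ/h
Q = ΔH = 58817 kJ/h = 16.338 kW
Heat supplied = 16.338 kW

Q_in = 16.3 kW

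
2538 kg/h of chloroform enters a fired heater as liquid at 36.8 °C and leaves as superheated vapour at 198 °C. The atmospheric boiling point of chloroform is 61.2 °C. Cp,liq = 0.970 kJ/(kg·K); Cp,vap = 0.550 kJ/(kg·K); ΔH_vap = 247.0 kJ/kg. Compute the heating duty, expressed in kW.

liquid 36.8→61.2 °C: 23.668 kJ/kg
vaporisation at 61.2 °C: 247 kJ/kg
vapour 61.2→198 °C: 75.24 kJ/kg
Δh = 23.668 + 247 + 75.24 = 345.91 kJ/kg
Q = ṁ·Δh = 2538 kg/h × 345.91 kJ/kg = 877910 kJ/h
|Q| = 243.87 kW

Q = 244 kW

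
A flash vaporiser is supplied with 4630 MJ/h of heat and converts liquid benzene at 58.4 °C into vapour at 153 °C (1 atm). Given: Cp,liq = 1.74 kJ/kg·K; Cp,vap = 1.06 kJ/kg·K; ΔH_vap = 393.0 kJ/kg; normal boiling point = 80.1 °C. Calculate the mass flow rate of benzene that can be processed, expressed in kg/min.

ṁ = 152 kg/min

Δh = 1.74×(80.1−58.4) + 393.0 + 1.06×(153−80.1) = 508.03 kJ/kg
Q = 4630 MJ/h = 1286.1 kJ/s = 77167 kJ/min
ṁ = Q/Δh = 77167 / 508.03 = 151.89 kg/min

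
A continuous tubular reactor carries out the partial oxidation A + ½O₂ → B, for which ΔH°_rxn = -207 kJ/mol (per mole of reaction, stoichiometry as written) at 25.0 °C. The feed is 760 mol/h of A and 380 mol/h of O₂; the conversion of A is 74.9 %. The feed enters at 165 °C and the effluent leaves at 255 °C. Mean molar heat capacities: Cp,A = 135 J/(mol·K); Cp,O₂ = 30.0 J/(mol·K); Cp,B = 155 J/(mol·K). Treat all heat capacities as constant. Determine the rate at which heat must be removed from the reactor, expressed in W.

Q_out = 29700 W

Extent of reaction ξ = 0.749 × 760 = 569.24 mol/h
Reaction term: ξ·ΔH°_rxn = 569.24 × -207 = -117830 kJ/h
Sensible, feed 165→25 °C: -15960 kJ/h
Outlet flows (mol/h): A 190.76, O₂ 95.38, B 569.24
Sensible, products 25→255 °C: 26875 kJ/h
Q = ΔH = -106920 kJ/h = -29.699 kW
Heat removed = 29699 W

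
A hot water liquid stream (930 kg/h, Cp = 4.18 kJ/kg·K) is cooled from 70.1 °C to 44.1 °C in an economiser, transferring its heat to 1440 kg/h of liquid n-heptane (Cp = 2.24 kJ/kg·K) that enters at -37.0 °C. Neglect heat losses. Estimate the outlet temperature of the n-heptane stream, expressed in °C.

T_c,out = -5.67 °C

Heat released by hot stream: Q = 930 × 4.18 × (70.1 − 44.1) = 101070 kJ/h
Energy balance on cold side (adiabatic exchanger): Q = ṁ_c·Cp_c·(T_c,out − T_c,in)
T_c,out = -37.0 + 101070/(1440 × 2.24) = -5.6656 °C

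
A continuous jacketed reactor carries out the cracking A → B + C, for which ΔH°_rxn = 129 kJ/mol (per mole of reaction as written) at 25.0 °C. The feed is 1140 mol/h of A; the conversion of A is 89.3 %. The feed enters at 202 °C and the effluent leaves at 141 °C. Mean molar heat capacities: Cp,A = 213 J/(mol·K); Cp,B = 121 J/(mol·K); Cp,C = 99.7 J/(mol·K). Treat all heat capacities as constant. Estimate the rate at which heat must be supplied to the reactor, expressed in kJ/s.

Q_in = 32.6 kJ/s

Extent of reaction ξ = 0.893 × 1140 = 1018 mol/h
Reaction term: ξ·ΔH°_rxn = 1018 × 129 = 131320 kJ/h
Sensible, feed 202→25 °C: -42979 kJ/h
Outlet flows (mol/h): A 121.98, B 1018, C 1018
Sensible, products 25→141 °C: 29076 kJ/h
Q = ΔH = 117420 kJ/h = 32.617 kW
Heat supplied = 32.617 kJ/s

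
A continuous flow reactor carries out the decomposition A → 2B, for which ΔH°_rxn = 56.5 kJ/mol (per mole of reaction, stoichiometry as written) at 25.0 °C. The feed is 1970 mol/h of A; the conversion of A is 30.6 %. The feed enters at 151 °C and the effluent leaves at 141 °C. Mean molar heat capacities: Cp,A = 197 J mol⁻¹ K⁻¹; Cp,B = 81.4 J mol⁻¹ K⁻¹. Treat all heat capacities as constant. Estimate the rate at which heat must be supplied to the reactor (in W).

Extent of reaction ξ = 0.306 × 1970 = 602.82 mol/h
Reaction term: ξ·ΔH°_rxn = 602.82 × 56.5 = 34059 kJ/h
Sensible, feed 151→25 °C: -48899 kJ/h
Outlet flows (mol/h): A 1367.2, B 1205.6
Sensible, products 25→141 °C: 42627 kJ/h
Q = ΔH = 27787 kJ/h = 7.7186 kW
Heat supplied = 7718.6 W

Q_in = 7720 W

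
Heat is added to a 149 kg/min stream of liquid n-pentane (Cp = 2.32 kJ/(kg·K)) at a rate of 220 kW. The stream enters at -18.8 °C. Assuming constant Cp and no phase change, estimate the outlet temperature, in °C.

Q = 220 kW = 13200 kJ/min
ΔT = Q/(ṁ·Cp) = 13200/(149×2.32) = 38.186 K
T_out = -18.8 + 38.186 = 19.386 °C

T_out = 19.4 °C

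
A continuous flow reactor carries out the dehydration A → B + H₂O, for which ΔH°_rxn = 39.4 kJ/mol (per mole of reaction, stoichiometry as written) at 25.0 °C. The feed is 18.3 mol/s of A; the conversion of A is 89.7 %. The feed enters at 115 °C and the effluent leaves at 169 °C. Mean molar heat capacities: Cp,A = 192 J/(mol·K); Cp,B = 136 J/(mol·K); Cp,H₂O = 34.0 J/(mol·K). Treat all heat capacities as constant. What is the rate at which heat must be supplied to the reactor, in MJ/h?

Extent of reaction ξ = 0.897 × 18.3 = 16.415 mol/s
Reaction term: ξ·ΔH°_rxn = 16.415 × 39.4 = 646.75 kJ/s
Sensible, feed 115→25 °C: -316.22 kJ/s
Outlet flows (mol/s): A 1.8849, B 16.415, H₂O 16.415
Sensible, products 25→169 °C: 453.96 kJ/s
Q = ΔH = 784.49 kJ/s = 784.49 kW
Heat supplied = 2824.2 MJ/h

Q_in = 2820 MJ/h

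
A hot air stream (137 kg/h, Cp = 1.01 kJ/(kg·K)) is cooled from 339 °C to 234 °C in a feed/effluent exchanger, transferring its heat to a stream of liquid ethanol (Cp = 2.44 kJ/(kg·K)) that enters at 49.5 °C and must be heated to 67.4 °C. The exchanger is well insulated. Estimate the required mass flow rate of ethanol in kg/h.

Heat released by hot stream: Q = 137 × 1.01 × (339 − 234) = 14529 kJ/h
Energy balance on cold side (adiabatic exchanger): Q = ṁ_c·Cp_c·(T_c,out − T_c,in)
ṁ_c = 14529 / [2.44 × (67.4 − 49.5)] = 332.65 kg/h

ṁ_c = 333 kg/h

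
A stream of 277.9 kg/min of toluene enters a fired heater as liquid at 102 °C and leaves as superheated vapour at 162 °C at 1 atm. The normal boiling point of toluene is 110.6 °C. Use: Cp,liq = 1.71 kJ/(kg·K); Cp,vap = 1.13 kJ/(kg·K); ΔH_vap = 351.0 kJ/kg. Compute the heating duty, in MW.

liquid 102→110.6 °C: 14.706 kJ/kg
vaporisation at 110.6 °C: 351 kJ/kg
vapour 110.6→162 °C: 58.082 kJ/kg
Δh = 14.706 + 351 + 58.082 = 423.79 kJ/kg
Q = ṁ·Δh = 277.9 kg/min × 423.79 kJ/kg = 117770 kJ/min
|Q| = 1962.8 kW = 1.9628 MW

Q = 1.96 MW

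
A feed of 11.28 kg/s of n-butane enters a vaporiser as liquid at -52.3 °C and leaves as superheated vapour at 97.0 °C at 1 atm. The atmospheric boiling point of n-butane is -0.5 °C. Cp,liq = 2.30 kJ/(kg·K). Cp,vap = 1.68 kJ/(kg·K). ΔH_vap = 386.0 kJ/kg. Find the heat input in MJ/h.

liquid -52.3→-0.5 °C: 119.14 kJ/kg
vaporisation at -0.5 °C: 386 kJ/kg
vapour -0.5→97.0 °C: 163.8 kJ/kg
Δh = 119.14 + 386 + 163.8 = 668.94 kJ/kg
Q = ṁ·Δh = 11.28 kg/s × 668.94 kJ/kg = 7545.6 kJ/s
|Q| = 7545.6 kW = 27164 MJ/h

Q = 27200 MJ/h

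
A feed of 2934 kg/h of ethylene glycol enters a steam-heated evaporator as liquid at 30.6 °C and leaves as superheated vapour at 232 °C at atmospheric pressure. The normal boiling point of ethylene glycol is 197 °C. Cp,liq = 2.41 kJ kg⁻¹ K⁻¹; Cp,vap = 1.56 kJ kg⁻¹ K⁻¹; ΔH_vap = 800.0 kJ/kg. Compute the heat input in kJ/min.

liquid 30.6→197 °C: 401.02 kJ/kg
vaporisation at 197 °C: 800 kJ/kg
vapour 197→232 °C: 54.6 kJ/kg
Δh = 401.02 + 800 + 54.6 = 1255.6 kJ/kg
Q = ṁ·Δh = 2934 kg/h × 1255.6 kJ/kg = 3.684e+06 kJ/h
|Q| = 1023.3 kW = 61400 kJ/min

Q = 61400 kJ/min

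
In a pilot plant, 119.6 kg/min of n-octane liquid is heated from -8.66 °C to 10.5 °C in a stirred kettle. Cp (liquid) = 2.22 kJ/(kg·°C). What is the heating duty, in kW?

Q = 84.8 kW

Q = ṁ·Cp·ΔT = 119.6 × 2.22 × (10.5 − -8.66) = 5087.2 kJ/min
Converting: 5087.2 / 60 s = 84.787 kW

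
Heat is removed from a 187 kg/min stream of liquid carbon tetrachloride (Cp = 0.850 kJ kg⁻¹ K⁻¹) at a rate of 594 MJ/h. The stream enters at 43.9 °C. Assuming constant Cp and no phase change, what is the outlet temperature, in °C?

T_out = -18.4 °C

Q = 594 MJ/h = 9900 kJ/min
ΔT = Q/(ṁ·Cp) = 9900/(187×0.850) = 62.284 K
T_out = 43.9 − 62.284 = -18.384 °C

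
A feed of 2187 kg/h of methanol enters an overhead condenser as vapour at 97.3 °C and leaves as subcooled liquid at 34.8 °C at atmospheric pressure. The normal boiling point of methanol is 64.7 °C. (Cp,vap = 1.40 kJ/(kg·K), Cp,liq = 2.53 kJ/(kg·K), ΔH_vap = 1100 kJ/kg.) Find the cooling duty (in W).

vapour 97.3→64.7 °C: -45.64 kJ/kg
condensation at 64.7 °C: -1100 kJ/kg
liquid 64.7→34.8 °C: -75.647 kJ/kg
Δh = -45.64 + -1100 + -75.647 = -1221.3 kJ/kg
Q = ṁ·Δh = 2187 kg/h × -1221.3 kJ/kg = -2.671e+06 kJ/h
|Q| = 741.93 kW = 741930 W

Q_c = 742000 W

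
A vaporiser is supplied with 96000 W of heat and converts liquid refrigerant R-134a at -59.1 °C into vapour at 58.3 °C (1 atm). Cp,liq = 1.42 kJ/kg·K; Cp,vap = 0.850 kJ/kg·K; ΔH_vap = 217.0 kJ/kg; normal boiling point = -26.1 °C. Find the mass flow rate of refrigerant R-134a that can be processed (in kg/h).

Δh = 1.42×(-26.1−-59.1) + 217.0 + 0.850×(58.3−-26.1) = 335.6 kJ/kg
Q = 96000 W = 96 kJ/s = 345600 kJ/h
ṁ = Q/Δh = 345600 / 335.6 = 1029.8 kg/h

ṁ = 1030 kg/h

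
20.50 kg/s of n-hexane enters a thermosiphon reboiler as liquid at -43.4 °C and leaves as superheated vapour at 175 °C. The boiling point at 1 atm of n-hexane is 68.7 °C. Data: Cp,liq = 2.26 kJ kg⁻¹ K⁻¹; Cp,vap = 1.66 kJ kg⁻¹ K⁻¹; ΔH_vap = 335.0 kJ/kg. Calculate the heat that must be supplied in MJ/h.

liquid -43.4→68.7 °C: 253.35 kJ/kg
vaporisation at 68.7 °C: 335 kJ/kg
vapour 68.7→175 °C: 176.46 kJ/kg
Δh = 253.35 + 335 + 176.46 = 764.8 kJ/kg
Q = ṁ·Δh = 20.50 kg/s × 764.8 kJ/kg = 15678 kJ/s
|Q| = 15678 kW = 56443 MJ/h

Q = 56400 MJ/h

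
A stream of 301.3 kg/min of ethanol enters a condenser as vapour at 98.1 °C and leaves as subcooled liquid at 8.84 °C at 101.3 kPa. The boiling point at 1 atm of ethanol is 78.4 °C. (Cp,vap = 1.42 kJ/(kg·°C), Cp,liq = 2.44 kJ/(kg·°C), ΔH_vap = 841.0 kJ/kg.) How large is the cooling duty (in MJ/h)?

vapour 98.1→78.4 °C: -27.974 kJ/kg
condensation at 78.4 °C: -841 kJ/kg
liquid 78.4→8.84 °C: -169.73 kJ/kg
Δh = -27.974 + -841 + -169.73 = -1038.7 kJ/kg
Q = ṁ·Δh = 301.3 kg/min × -1038.7 kJ/kg = -312960 kJ/min
|Q| = 5216 kW = 18778 MJ/h

Q_c = 18800 MJ/h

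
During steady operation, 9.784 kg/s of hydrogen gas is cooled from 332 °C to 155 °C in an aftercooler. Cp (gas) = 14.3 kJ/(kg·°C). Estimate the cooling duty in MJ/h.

Q = ṁ·Cp·ΔT = 9.784 × 14.3 × (155 − 332) = -24764 kJ/s
Cooling duty = 89151 MJ/h

Q_c = 89200 MJ/h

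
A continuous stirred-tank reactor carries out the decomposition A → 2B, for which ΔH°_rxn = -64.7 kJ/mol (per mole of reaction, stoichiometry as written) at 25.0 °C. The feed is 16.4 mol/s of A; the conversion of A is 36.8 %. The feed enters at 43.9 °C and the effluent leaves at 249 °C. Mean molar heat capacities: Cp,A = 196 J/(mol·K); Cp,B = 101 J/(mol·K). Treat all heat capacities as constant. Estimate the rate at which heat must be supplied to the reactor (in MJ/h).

Extent of reaction ξ = 0.368 × 16.4 = 6.0352 mol/s
Reaction term: ξ·ΔH°_rxn = 6.0352 × -64.7 = -390.48 kJ/s
Sensible, feed 43.9→25 °C: -60.752 kJ/s
Outlet flows (mol/s): A 10.365, B 12.07
Sensible, products 25→249 °C: 728.14 kJ/s
Q = ΔH = 276.91 kJ/s = 276.91 kW
Heat supplied = 996.87 MJ/h

Q_in = 997 MJ/h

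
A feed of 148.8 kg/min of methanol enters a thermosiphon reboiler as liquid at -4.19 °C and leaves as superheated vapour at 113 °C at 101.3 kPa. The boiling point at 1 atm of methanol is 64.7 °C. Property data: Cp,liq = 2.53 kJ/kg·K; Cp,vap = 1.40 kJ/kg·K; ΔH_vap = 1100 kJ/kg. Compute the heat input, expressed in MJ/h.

Q = 12000 MJ/h

liquid -4.19→64.7 °C: 174.29 kJ/kg
vaporisation at 64.7 °C: 1100 kJ/kg
vapour 64.7→113 °C: 67.62 kJ/kg
Δh = 174.29 + 1100 + 67.62 = 1341.9 kJ/kg
Q = ṁ·Δh = 148.8 kg/min × 1341.9 kJ/kg = 199680 kJ/min
|Q| = 3327.9 kW = 11981 MJ/h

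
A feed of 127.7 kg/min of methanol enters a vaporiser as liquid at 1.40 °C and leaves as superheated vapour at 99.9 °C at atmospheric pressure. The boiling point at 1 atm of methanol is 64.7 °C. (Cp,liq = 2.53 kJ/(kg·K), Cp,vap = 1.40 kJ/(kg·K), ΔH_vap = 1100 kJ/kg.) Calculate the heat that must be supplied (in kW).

liquid 1.40→64.7 °C: 160.15 kJ/kg
vaporisation at 64.7 °C: 1100 kJ/kg
vapour 64.7→99.9 °C: 49.28 kJ/kg
Δh = 160.15 + 1100 + 49.28 = 1309.4 kJ/kg
Q = ṁ·Δh = 127.7 kg/min × 1309.4 kJ/kg = 167210 kJ/min
|Q| = 2786.9 kW

Q = 2790 kW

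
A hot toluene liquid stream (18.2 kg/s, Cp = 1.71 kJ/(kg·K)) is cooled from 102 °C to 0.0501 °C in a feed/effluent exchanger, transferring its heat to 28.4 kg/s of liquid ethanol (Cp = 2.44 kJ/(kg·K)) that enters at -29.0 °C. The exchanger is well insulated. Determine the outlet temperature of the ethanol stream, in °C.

Heat released by hot stream: Q = 18.2 × 1.71 × (102 − 0.0501) = 3172.9 kJ/s
Energy balance on cold side (adiabatic exchanger): Q = ṁ_c·Cp_c·(T_c,out − T_c,in)
T_c,out = -29.0 + 3172.9/(28.4 × 2.44) = 16.787 °C

T_c,out = 16.8 °C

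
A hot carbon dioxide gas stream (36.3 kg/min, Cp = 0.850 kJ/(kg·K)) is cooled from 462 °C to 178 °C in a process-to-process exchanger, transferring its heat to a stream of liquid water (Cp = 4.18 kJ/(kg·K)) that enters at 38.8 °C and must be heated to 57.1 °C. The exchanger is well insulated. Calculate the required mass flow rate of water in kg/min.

ṁ_c = 115 kg/min

Heat released by hot stream: Q = 36.3 × 0.850 × (462 − 178) = 8762.8 kJ/min
Energy balance on cold side (adiabatic exchanger): Q = ṁ_c·Cp_c·(T_c,out − T_c,in)
ṁ_c = 8762.8 / [4.18 × (57.1 − 38.8)] = 114.56 kg/min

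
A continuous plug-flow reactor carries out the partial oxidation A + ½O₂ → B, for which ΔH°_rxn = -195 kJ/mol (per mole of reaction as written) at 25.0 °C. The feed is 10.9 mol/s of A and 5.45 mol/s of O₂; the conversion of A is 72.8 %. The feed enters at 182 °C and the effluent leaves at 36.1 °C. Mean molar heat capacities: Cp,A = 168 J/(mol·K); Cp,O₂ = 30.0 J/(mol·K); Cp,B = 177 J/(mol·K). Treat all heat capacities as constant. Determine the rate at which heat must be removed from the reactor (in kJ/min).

Q_out = 110000 kJ/min

Extent of reaction ξ = 0.728 × 10.9 = 7.9352 mol/s
Reaction term: ξ·ΔH°_rxn = 7.9352 × -195 = -1547.4 kJ/s
Sensible, feed 182→25 °C: -313.17 kJ/s
Outlet flows (mol/s): A 2.9648, O₂ 1.4824, B 7.9352
Sensible, products 25→36.1 °C: 21.613 kJ/s
Q = ΔH = -1838.9 kJ/s = -1838.9 kW
Heat removed = 110340 kJ/min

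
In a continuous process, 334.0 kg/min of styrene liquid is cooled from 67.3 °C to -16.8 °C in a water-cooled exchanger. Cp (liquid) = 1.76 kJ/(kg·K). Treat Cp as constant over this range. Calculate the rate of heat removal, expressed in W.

Q_c = 824000 W

Q = ṁ·Cp·ΔT = 334.0 × 1.76 × (-16.8 − 67.3) = -49437 kJ/min
Converting: 49437 / 60 s = 823.96 kW
Cooling duty = 823960 W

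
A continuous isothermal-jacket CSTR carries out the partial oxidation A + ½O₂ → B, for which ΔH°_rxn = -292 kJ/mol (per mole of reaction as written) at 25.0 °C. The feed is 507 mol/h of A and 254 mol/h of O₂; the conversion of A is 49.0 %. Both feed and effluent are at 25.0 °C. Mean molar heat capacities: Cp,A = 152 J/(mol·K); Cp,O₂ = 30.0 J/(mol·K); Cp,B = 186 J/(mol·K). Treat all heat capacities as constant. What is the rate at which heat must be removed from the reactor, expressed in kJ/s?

Q_out = 20.2 kJ/s

Extent of reaction ξ = 0.490 × 507 = 248.43 mol/h
Reaction term: ξ·ΔH°_rxn = 248.43 × -292 = -72542 kJ/h
Q = ΔH = -72542 kJ/h = -20.15 kW
Heat removed = 20.15 kJ/s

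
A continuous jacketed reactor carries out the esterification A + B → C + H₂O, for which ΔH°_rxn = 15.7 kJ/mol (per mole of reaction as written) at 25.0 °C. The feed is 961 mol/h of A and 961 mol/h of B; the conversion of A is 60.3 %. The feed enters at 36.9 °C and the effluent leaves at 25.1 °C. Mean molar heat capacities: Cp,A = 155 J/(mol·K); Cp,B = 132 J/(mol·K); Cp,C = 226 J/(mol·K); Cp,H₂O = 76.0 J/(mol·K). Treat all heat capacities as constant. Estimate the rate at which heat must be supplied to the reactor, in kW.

Extent of reaction ξ = 0.603 × 961 = 579.48 mol/h
Reaction term: ξ·ΔH°_rxn = 579.48 × 15.7 = 9097.9 kJ/h
Sensible, feed 36.9→25 °C: -3282.1 kJ/h
Outlet flows (mol/h): A 381.52, B 381.52, C 579.48, H₂O 579.48
Sensible, products 25→25.1 °C: 28.45 kJ/h
Q = ΔH = 5844.2 kJ/h = 1.6234 kW
Heat supplied = 1.6234 kW

Q_in = 1.62 kW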